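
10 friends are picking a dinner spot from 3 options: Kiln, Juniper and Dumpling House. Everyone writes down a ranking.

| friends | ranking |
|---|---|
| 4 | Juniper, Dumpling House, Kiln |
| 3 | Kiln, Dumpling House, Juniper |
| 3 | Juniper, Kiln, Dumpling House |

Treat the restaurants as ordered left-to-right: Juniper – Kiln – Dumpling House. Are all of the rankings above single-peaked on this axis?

no

Axis positions: Juniper=1, Kiln=2, Dumpling House=3.
Ballot type 1: ranking walks positions 1-3-2; Dumpling House is ranked above Kiln even though Kiln lies between Dumpling House and the peak Juniper on the axis — preferences dip and rise again. Not single-peaked.
Ballot type 2 (peak Kiln at position 2): ranking walks positions 2-3-1, expanding outward from the peak — single-peaked.
Ballot type 3 (peak Juniper at position 1): ranking walks positions 1-2-3, expanding outward from the peak — single-peaked.
Ballot type 1 violates single-peakedness, so the profile is not single-peaked on this axis.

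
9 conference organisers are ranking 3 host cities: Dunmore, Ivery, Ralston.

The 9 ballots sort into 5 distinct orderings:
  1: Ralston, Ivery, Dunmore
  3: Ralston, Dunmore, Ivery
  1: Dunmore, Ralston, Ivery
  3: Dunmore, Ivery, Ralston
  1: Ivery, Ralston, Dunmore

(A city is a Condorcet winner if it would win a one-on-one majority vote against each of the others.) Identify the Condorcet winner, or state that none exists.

Ralston

Pairwise majorities:
Dunmore vs Ivery: Dunmore, 7–2.
Dunmore vs Ralston: Ralston wins 5–4.
Ivery vs Ralston: Ralston wins 5–4.
Only Ralston has no losses; Ralston is the Condorcet winner.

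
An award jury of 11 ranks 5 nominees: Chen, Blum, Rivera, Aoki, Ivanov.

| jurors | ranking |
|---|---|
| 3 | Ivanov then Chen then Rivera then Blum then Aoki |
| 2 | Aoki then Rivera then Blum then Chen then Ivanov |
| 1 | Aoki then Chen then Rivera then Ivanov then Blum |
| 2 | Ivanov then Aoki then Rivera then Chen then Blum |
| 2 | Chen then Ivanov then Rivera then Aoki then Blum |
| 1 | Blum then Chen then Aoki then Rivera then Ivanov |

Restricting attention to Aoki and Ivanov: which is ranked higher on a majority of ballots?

Ballots ranking Aoki above Ivanov: 2 + 1 + 1 = 4.
Ballots ranking Ivanov above Aoki: 11 − 4 = 7.
Ivanov wins the head-to-head 7–4.

Ivanov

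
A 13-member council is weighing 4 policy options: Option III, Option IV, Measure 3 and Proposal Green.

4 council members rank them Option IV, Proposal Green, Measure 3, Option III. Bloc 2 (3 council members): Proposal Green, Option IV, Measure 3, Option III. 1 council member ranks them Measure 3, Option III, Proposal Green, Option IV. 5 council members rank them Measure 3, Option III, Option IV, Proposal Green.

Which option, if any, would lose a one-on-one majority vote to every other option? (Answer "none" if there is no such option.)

Option III

Head-to-head results (13 council members):
Option III vs Option IV: 1+5 = 6 for Option III, 7 for Option IV — Option IV by 7–6.
Option III vs Measure 3: Option III preferred on 0 ballots; Measure 3 wins 13–0.
Option III–Proposal Green: Proposal Green 7–6.
Option IV vs Measure 3: Option IV wins 7–6.
Option IV–Proposal Green: Option IV 9–4.
Measure 3 vs Proposal Green: Measure 3 is ranked higher on 1+5 = 6 ballots, Proposal Green on 7. Proposal Green wins 7–6.
Option III loses to every other option — it is the Condorcet loser.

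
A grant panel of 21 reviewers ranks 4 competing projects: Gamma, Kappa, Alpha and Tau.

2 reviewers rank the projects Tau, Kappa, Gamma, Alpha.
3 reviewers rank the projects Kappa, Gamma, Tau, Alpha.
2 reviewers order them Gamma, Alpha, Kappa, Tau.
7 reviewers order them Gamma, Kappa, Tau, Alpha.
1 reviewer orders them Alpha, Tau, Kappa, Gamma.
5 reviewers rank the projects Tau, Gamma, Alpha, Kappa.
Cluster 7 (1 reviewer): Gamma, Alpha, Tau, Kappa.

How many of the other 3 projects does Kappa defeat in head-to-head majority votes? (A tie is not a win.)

2

Kappa against each rival (21 reviewers):
Kappa vs Gamma: Kappa is ranked higher on 2+3+1 = 6 ballots, Gamma on 15. Gamma wins 15–6.
Kappa–Alpha: Kappa 12–9.
Kappa vs Tau: Kappa wins 12–9.
Kappa beats Alpha, Tau; loses to Gamma — 2 pairwise wins.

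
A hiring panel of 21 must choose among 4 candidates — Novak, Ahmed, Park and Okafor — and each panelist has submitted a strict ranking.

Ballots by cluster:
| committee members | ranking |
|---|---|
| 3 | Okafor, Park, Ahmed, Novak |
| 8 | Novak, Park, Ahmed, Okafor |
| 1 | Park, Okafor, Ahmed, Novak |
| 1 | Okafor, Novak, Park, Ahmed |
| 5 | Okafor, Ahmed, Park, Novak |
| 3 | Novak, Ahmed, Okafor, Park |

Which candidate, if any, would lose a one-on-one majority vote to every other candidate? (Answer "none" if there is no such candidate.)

Head-to-head results (21 committee members):
Novak vs Ahmed: 12 to 9, Novak.
Novak vs Park: Novak is ranked higher on 8+1+3 = 12 ballots, Park on 9. Novak wins 12–9.
Novak–Okafor: Novak 11–10.
Ahmed vs Park: Park, 13–8.
Ahmed vs Okafor: Ahmed wins 11–10.
Park vs Okafor: Park is ranked higher on 8+1 = 9 ballots, Okafor on 12. Okafor wins 12–9.
Each candidate has at least one pairwise win (Novak beats Ahmed; Ahmed beats Okafor; Park beats Ahmed; Okafor beats Park) — no Condorcet loser.

none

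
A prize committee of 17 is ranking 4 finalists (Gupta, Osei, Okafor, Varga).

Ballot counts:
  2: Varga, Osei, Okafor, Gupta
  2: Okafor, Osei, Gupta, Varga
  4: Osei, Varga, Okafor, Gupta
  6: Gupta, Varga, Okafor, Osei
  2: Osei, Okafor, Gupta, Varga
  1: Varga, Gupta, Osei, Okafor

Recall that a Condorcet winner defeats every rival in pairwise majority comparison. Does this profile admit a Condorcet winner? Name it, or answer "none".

Head-to-head results (17 jurors):
Gupta vs Osei: 6+1 = 7 for Gupta, 10 for Osei — Osei by 10–7.
Gupta vs Okafor: 7 to 10, Okafor.
Gupta vs Varga: 10 to 7, Gupta.
Osei vs Okafor: Osei is ranked higher on 2+4+2+1 = 9 ballots, Okafor on 8. Osei wins 9–8.
Osei vs Varga: 8 to 9, Varga.
Okafor vs Varga: 4 to 13, Varga.
Every nominee loses at least once (Gupta loses to Osei; Osei loses to Varga; Okafor loses to Osei; Varga loses to Gupta). The majority relation contains the cycle Gupta → Varga → Osei → Gupta, so there is no Condorcet winner.

none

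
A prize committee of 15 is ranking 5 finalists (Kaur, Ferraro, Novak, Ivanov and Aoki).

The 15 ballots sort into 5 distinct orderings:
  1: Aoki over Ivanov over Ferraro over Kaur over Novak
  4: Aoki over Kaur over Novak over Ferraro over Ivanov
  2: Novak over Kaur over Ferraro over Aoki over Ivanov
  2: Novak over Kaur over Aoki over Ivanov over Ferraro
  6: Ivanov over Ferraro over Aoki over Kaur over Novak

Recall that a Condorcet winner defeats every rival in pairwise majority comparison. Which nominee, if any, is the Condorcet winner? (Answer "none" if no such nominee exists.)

none

Head-to-head results (15 jurors):
Kaur vs Ferraro: Kaur wins 8–7.
Kaur vs Novak: Kaur wins 11–4.
Kaur vs Ivanov: Kaur wins 8–7.
Kaur–Aoki: Aoki 11–4.
Ferraro–Novak: Novak 8–7.
Ferraro vs Ivanov: Ivanov wins 9–6.
Ferraro–Aoki: Ferraro 8–7.
Novak vs Ivanov: Novak wins 8–7.
Novak vs Aoki: Aoki wins 11–4.
Ivanov vs Aoki: Aoki, 9–6.
No nominee is unbeaten: Kaur loses to Aoki; Ferraro loses to Kaur; Novak loses to Kaur; Ivanov loses to Kaur; Aoki loses to Ferraro. In particular Kaur beats Ferraro beats Aoki beats Kaur is a majority cycle — no Condorcet winner exists.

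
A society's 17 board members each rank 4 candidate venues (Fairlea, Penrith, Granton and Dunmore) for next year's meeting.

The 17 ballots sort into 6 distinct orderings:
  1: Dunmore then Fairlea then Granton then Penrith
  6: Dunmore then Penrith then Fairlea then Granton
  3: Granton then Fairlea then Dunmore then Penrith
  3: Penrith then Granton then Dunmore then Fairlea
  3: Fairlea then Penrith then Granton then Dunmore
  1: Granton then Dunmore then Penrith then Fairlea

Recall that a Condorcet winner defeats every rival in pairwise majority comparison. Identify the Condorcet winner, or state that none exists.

none

Check each pair by majority over 17 ballots:
Fairlea–Penrith: Penrith 10–7.
Fairlea vs Granton: Fairlea wins 10–7.
Fairlea vs Dunmore: Dunmore, 11–6.
Penrith–Granton: Penrith 12–5.
Penrith vs Dunmore: Dunmore wins 11–6.
Granton–Dunmore: Granton 10–7.
Every city loses at least once (Fairlea loses to Penrith; Penrith loses to Dunmore; Granton loses to Fairlea; Dunmore loses to Granton). The majority relation contains the cycle Fairlea → Granton → Dunmore → Fairlea, so there is no Condorcet winner.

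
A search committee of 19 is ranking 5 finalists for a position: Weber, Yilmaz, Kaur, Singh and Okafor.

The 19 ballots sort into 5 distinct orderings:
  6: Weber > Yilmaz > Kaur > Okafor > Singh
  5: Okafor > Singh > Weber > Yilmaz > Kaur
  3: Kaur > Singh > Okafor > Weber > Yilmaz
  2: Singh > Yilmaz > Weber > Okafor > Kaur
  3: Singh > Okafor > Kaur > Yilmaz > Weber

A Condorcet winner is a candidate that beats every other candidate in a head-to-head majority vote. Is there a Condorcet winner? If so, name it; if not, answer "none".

Pairwise majorities:
Weber vs Yilmaz: 6+5+3 = 14 for Weber, 5 for Yilmaz — Weber by 14–5.
Weber vs Kaur: Weber preferred on 6+5+2 = 13 ballots; Weber wins 13–6.
Weber vs Singh: Weber preferred on 6 ballots; Singh wins 13–6.
Weber vs Okafor: Weber preferred on 6+2 = 8 ballots; Okafor wins 11–8.
Yilmaz vs Kaur: Yilmaz is ranked higher on 6+5+2 = 13 ballots, Kaur on 6. Yilmaz wins 13–6.
Yilmaz vs Singh: 6 to 13, Singh.
Yilmaz vs Okafor: Yilmaz is ranked higher on 6+2 = 8 ballots, Okafor on 11. Okafor wins 11–8.
Kaur vs Singh: 9 to 10, Singh.
Kaur vs Okafor: Kaur preferred on 6+3 = 9 ballots; Okafor wins 10–9.
Singh vs Okafor: Singh is ranked higher on 3+2+3 = 8 ballots, Okafor on 11. Okafor wins 11–8.
Okafor wins every pairwise contest, so Okafor is the Condorcet winner.

Okafor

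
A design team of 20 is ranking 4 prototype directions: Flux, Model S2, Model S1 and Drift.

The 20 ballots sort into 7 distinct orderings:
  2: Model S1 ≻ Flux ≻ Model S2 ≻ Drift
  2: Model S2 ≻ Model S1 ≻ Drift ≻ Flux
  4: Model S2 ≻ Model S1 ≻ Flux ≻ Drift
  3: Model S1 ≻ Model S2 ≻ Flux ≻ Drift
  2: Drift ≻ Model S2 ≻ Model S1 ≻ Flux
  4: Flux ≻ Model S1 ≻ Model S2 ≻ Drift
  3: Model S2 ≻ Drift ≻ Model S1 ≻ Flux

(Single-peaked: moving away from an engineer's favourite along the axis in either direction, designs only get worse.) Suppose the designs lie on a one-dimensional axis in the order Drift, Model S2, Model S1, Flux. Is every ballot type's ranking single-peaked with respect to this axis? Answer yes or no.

Axis positions: Drift=1, Model S2=2, Model S1=3, Flux=4.
Ballot type 1 (peak Model S1 at position 3): ranking walks positions 3-4-2-1, expanding outward from the peak — single-peaked.
Ballot type 2 (peak Model S2 at position 2): ranking walks positions 2-3-1-4, expanding outward from the peak — single-peaked.
Ballot type 3 (peak Model S2 at position 2): ranking walks positions 2-3-4-1, expanding outward from the peak — single-peaked.
Ballot type 4 (peak Model S1 at position 3): ranking walks positions 3-2-4-1, expanding outward from the peak — single-peaked.
Ballot type 5 (peak Drift at position 1): ranking walks positions 1-2-3-4, expanding outward from the peak — single-peaked.
Ballot type 6 (peak Flux at position 4): ranking walks positions 4-3-2-1, expanding outward from the peak — single-peaked.
Ballot type 7 (peak Model S2 at position 2): ranking walks positions 2-1-3-4, expanding outward from the peak — single-peaked.
Every ranking is single-peaked on this axis.

yes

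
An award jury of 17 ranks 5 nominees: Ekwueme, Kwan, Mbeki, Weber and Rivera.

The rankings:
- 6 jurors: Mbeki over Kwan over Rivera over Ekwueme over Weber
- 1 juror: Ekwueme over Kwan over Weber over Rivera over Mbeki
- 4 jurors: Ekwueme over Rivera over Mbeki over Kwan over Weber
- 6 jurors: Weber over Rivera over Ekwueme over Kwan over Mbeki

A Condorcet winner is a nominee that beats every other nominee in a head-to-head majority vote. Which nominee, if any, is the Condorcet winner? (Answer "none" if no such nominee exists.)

Rivera

Check each pair by majority over 17 ballots:
Ekwueme vs Kwan: 11 to 6, Ekwueme.
Ekwueme vs Mbeki: Ekwueme preferred on 1+4+6 = 11 ballots; Ekwueme wins 11–6.
Ekwueme vs Weber: Ekwueme preferred on 6+1+4 = 11 ballots; Ekwueme wins 11–6.
Ekwueme vs Rivera: 5 to 12, Rivera.
Kwan vs Mbeki: 7 to 10, Mbeki.
Kwan vs Weber: 11 to 6, Kwan.
Kwan vs Rivera: 6+1 = 7 for Kwan, 10 for Rivera — Rivera by 10–7.
Mbeki vs Weber: Mbeki is ranked higher on 6+4 = 10 ballots, Weber on 7. Mbeki wins 10–7.
Mbeki vs Rivera: Mbeki preferred on 6 ballots; Rivera wins 11–6.
Weber vs Rivera: Weber preferred on 1+6 = 7 ballots; Rivera wins 10–7.
Rivera wins every pairwise contest, so Rivera is the Condorcet winner.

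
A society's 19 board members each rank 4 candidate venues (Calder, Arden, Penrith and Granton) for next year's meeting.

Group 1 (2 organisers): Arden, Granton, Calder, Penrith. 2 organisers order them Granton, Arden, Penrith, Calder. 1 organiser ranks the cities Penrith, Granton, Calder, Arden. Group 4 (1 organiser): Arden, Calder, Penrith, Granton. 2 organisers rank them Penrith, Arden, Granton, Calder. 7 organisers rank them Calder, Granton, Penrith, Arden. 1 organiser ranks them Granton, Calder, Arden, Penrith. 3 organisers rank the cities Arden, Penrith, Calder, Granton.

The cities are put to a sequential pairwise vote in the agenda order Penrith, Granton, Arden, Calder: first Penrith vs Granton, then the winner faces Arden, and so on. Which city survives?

Round 1: Penrith vs Granton — 7–12, Granton advances.
Round 2: Granton vs Arden — 11–8, Granton advances.
Round 3: Granton vs Calder — 8–11, Calder advances.
Calder survives the agenda.

Calder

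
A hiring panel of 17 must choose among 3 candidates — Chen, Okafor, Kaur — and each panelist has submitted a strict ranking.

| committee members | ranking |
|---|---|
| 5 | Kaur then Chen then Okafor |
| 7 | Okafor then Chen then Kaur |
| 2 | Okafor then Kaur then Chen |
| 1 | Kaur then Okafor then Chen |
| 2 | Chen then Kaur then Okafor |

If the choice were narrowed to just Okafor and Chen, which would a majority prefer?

Ballots ranking Okafor above Chen: 7 + 2 + 1 = 10.
Ballots ranking Chen above Okafor: 17 − 10 = 7.
Okafor wins the head-to-head 10–7.

Okafor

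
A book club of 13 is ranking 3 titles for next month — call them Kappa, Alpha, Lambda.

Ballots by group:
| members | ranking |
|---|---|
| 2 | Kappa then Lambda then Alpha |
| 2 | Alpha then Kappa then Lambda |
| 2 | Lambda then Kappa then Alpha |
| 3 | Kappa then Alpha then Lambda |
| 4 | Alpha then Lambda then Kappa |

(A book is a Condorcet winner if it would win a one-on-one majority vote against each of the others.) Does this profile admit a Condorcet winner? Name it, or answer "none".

Kappa

Check each pair by majority over 13 ballots:
Kappa vs Alpha: 2+2+3 = 7 for Kappa, 6 for Alpha — Kappa by 7–6.
Kappa vs Lambda: Kappa preferred on 2+2+3 = 7 ballots; Kappa wins 7–6.
Alpha vs Lambda: Alpha preferred on 2+3+4 = 9 ballots; Alpha wins 9–4.
Kappa beats each of Alpha, Lambda — Kappa is the Condorcet winner.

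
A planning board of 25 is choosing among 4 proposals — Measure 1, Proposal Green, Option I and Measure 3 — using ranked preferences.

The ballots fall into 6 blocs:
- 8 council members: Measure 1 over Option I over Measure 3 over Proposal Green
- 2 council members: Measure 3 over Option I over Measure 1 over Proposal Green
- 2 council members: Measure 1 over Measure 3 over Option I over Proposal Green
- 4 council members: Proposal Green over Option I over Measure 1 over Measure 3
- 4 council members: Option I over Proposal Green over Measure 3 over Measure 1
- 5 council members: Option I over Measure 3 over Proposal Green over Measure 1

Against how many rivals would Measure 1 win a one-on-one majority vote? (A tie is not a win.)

1

Measure 1 against each rival (25 council members):
Measure 1 vs Proposal Green: 8+2+2 = 12 for Measure 1, 13 for Proposal Green — Proposal Green by 13–12.
Measure 1 vs Option I: Option I, 15–10.
Measure 1 vs Measure 3: Measure 1, 14–11.
Measure 1 beats Measure 3; loses to Proposal Green, Option I — 1 pairwise win.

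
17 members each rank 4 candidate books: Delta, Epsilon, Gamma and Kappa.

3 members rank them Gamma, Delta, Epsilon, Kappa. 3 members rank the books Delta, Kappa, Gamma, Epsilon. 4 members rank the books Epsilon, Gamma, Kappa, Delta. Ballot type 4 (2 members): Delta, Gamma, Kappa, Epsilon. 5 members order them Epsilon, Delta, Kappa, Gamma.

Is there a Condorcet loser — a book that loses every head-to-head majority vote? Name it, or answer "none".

Pairwise majorities:
Delta vs Epsilon: Delta preferred on 3+3+2 = 8 ballots; Epsilon wins 9–8.
Delta vs Gamma: Delta preferred on 3+2+5 = 10 ballots; Delta wins 10–7.
Delta–Kappa: Delta 13–4.
Epsilon–Gamma: Epsilon 9–8.
Epsilon–Kappa: Epsilon 12–5.
Gamma vs Kappa: Gamma preferred on 3+4+2 = 9 ballots; Gamma wins 9–8.
Kappa is beaten in every head-to-head and is the Condorcet loser.

Kappa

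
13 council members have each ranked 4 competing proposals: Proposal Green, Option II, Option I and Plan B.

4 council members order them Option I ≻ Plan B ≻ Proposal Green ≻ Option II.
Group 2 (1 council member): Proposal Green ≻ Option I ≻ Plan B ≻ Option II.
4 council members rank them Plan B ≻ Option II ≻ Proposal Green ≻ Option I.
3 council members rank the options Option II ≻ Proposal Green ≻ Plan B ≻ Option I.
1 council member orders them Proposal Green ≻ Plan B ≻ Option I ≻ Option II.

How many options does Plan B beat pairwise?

Plan B against each rival (13 council members):
Plan B vs Proposal Green: Plan B, 8–5.
Plan B vs Option II: Plan B preferred on 4+1+4+1 = 10 ballots; Plan B wins 10–3.
Plan B vs Option I: 4+3+1 = 8 for Plan B, 5 for Option I — Plan B by 8–5.
Plan B beats Proposal Green, Option II, Option I — 3 pairwise wins.

3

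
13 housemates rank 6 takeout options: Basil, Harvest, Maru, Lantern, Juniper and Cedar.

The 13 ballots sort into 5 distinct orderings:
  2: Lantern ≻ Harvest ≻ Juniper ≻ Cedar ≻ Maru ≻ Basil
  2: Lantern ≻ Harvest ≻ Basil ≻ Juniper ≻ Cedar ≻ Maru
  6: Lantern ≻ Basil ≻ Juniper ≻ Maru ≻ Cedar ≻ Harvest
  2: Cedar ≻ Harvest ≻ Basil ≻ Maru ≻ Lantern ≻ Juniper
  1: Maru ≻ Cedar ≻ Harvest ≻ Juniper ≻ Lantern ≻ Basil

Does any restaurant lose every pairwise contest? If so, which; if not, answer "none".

Head-to-head results (13 friends):
Basil–Harvest: Harvest 7–6.
Basil vs Maru: Basil is ranked higher on 2+6+2 = 10 ballots, Maru on 3. Basil wins 10–3.
Basil vs Lantern: Lantern wins 11–2.
Basil vs Juniper: Basil preferred on 2+6+2 = 10 ballots; Basil wins 10–3.
Basil vs Cedar: Basil preferred on 2+6 = 8 ballots; Basil wins 8–5.
Harvest vs Maru: 6 to 7, Maru.
Harvest vs Lantern: Lantern, 10–3.
Harvest vs Juniper: Harvest preferred on 2+2+2+1 = 7 ballots; Harvest wins 7–6.
Harvest vs Cedar: Cedar, 9–4.
Maru–Lantern: Lantern 10–3.
Maru–Juniper: Juniper 10–3.
Maru vs Cedar: Maru, 7–6.
Lantern vs Juniper: Lantern is ranked higher on 2+2+6+2 = 12 ballots, Juniper on 1. Lantern wins 12–1.
Lantern vs Cedar: Lantern, 10–3.
Juniper–Cedar: Juniper 10–3.
No restaurant is winless: Basil beats Maru; Harvest beats Basil; Maru beats Harvest; Lantern beats Basil; Juniper beats Maru; Cedar beats Harvest. There is no Condorcet loser.

none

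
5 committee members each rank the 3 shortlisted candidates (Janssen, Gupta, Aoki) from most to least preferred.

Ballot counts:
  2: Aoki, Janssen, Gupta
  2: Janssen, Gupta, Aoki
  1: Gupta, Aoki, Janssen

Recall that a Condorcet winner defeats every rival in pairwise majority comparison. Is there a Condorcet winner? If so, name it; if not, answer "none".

Check each pair by majority over 5 ballots:
Janssen vs Gupta: Janssen, 4–1.
Janssen vs Aoki: Aoki, 3–2.
Gupta vs Aoki: Gupta, 3–2.
Each candidate drops at least one matchup (Janssen loses to Aoki; Gupta loses to Janssen; Aoki loses to Gupta); the cycle Janssen → Gupta → Aoki → Janssen rules out a Condorcet winner.

none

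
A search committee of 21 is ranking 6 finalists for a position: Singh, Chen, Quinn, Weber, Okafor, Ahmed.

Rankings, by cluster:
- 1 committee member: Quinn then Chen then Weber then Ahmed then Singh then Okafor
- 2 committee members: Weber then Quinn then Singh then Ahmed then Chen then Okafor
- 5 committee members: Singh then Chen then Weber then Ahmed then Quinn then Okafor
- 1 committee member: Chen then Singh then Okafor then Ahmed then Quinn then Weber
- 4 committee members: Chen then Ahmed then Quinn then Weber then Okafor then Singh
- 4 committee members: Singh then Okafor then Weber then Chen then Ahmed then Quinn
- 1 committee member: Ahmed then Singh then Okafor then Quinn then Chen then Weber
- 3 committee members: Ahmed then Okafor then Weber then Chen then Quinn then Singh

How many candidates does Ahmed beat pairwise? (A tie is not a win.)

2

Ahmed against each rival (21 committee members):
Ahmed vs Singh: Singh, 12–9.
Ahmed–Chen: Chen 15–6.
Ahmed vs Quinn: Ahmed, 18–3.
Ahmed vs Weber: Weber, 12–9.
Ahmed vs Okafor: Ahmed, 16–5.
Ahmed beats Quinn, Okafor; loses to Singh, Chen, Weber — 2 pairwise wins.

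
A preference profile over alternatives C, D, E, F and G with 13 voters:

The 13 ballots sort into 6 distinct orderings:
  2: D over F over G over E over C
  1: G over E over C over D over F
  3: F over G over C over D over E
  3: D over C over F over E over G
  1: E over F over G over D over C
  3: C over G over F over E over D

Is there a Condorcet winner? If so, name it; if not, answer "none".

none

Check each pair by majority over 13 ballots:
C vs D: 1+3+3 = 7 for C, 6 for D — C by 7–6.
C vs E: C preferred on 3+3+3 = 9 ballots; C wins 9–4.
C vs F: C preferred on 1+3+3 = 7 ballots; C wins 7–6.
C vs G: C is ranked higher on 3+3 = 6 ballots, G on 7. G wins 7–6.
D vs E: 8 to 5, D.
D vs F: D preferred on 2+1+3 = 6 ballots; F wins 7–6.
D vs G: 2+3 = 5 for D, 8 for G — G by 8–5.
E vs F: 2 to 11, F.
E vs G: E preferred on 3+1 = 4 ballots; G wins 9–4.
F vs G: 2+3+3+1 = 9 for F, 4 for G — F by 9–4.
No alternative is unbeaten: C loses to G; D loses to C; E loses to C; F loses to C; G loses to F. In particular C beats F beats G beats C is a majority cycle — no Condorcet winner exists.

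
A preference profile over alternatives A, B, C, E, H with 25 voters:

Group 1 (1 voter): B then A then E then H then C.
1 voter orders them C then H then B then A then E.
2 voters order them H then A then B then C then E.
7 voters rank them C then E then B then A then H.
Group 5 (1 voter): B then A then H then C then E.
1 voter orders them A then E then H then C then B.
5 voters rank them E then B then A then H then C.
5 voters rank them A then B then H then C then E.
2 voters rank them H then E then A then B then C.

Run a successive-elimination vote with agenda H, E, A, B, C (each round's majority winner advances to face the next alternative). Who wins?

C

Round 1: H vs E — 11–14, E advances.
Round 2: E vs A — 14–11, E advances.
Round 3: E vs B — 15–10, E advances.
Round 4: E vs C — 9–16, C advances.
The agenda winner is C.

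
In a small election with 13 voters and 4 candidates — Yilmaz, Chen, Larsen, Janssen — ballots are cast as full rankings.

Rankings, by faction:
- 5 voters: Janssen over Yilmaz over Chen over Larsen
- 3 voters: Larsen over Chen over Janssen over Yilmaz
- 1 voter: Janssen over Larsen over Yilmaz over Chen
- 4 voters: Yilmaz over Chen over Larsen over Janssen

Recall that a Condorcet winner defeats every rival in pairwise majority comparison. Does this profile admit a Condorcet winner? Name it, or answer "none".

Head-to-head results (13 voters):
Yilmaz vs Chen: 5+1+4 = 10 for Yilmaz, 3 for Chen — Yilmaz by 10–3.
Yilmaz vs Larsen: Yilmaz is ranked higher on 5+4 = 9 ballots, Larsen on 4. Yilmaz wins 9–4.
Yilmaz vs Janssen: Yilmaz preferred on 4 ballots; Janssen wins 9–4.
Chen vs Larsen: 5+4 = 9 for Chen, 4 for Larsen — Chen by 9–4.
Chen vs Janssen: Chen is ranked higher on 3+4 = 7 ballots, Janssen on 6. Chen wins 7–6.
Larsen–Janssen: Larsen 7–6.
No candidate is unbeaten: Yilmaz loses to Janssen; Chen loses to Yilmaz; Larsen loses to Yilmaz; Janssen loses to Chen. In particular Yilmaz → Chen → Janssen → Yilmaz is a majority cycle — no Condorcet winner exists.

none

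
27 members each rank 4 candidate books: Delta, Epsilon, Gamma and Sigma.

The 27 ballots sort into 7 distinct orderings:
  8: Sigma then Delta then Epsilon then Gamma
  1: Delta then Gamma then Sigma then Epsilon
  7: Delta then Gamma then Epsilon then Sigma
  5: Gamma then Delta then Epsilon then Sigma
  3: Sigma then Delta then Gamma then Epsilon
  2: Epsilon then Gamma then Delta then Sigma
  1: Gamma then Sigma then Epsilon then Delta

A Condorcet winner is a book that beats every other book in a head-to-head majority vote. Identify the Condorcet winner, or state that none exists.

Delta

Check each pair by majority over 27 ballots:
Delta vs Epsilon: Delta is ranked higher on 8+1+7+5+3 = 24 ballots, Epsilon on 3. Delta wins 24–3.
Delta vs Gamma: Delta is ranked higher on 8+1+7+3 = 19 ballots, Gamma on 8. Delta wins 19–8.
Delta vs Sigma: 1+7+5+2 = 15 for Delta, 12 for Sigma — Delta by 15–12.
Epsilon vs Gamma: 8+2 = 10 for Epsilon, 17 for Gamma — Gamma by 17–10.
Epsilon vs Sigma: 7+5+2 = 14 for Epsilon, 13 for Sigma — Epsilon by 14–13.
Gamma vs Sigma: 16 to 11, Gamma.
Only Delta has no losses; Delta is the Condorcet winner.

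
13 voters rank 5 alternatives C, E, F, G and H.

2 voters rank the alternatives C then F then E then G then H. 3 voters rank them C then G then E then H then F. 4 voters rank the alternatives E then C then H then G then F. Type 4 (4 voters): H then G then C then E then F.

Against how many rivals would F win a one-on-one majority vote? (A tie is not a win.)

0

F against each rival (13 voters):
F vs C: F preferred on 0 ballots; C wins 13–0.
F vs E: 2 to 11, E.
F vs G: G, 11–2.
F vs H: 2 to 11, H.
F beats no one; loses to C, E, G, H — 0 pairwise wins.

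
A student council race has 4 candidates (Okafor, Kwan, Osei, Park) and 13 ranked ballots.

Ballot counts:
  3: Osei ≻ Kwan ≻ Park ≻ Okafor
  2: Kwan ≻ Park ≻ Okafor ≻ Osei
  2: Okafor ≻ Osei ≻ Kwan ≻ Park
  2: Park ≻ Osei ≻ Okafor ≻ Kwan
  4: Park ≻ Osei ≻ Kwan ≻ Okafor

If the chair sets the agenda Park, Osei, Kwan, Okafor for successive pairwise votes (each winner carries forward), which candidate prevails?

Kwan

Round 1: Park vs Osei — 8–5, Park advances.
Round 2: Park vs Kwan — 6–7, Kwan advances.
Round 3: Kwan vs Okafor — 9–4, Kwan advances.
The agenda winner is Kwan.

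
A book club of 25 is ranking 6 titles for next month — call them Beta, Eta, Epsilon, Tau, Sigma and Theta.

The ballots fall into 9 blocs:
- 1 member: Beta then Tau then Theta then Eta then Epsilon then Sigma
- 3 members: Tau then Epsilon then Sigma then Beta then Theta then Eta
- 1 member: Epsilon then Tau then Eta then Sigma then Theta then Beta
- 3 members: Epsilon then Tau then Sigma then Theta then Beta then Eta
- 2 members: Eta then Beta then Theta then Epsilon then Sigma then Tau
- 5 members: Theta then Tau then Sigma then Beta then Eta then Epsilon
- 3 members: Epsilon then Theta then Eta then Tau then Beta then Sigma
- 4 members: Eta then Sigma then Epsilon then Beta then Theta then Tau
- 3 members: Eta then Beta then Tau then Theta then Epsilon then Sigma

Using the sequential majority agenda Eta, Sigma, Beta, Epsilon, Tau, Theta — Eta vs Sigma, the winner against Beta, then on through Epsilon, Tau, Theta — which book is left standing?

Round 1: Eta vs Sigma — 14–11, Eta advances.
Round 2: Eta vs Beta — 13–12, Eta advances.
Round 3: Eta vs Epsilon — 15–10, Eta advances.
Round 4: Eta vs Tau — 12–13, Tau advances.
Round 5: Tau vs Theta — 11–14, Theta advances.
Theta survives the agenda.

Theta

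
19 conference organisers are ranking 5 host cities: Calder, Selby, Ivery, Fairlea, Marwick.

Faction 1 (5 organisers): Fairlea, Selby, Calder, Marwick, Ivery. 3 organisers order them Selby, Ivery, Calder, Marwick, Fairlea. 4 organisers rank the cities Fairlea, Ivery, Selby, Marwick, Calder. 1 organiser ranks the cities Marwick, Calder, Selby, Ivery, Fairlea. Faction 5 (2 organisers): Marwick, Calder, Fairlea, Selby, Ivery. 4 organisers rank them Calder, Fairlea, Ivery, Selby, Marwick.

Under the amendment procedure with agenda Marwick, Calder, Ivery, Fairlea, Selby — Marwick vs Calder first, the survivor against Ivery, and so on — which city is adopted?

Round 1: Marwick vs Calder — 7–12, Calder advances.
Round 2: Calder vs Ivery — 12–7, Calder advances.
Round 3: Calder vs Fairlea — 10–9, Calder advances.
Round 4: Calder vs Selby — 7–12, Selby advances.
Selby survives the agenda.

Selby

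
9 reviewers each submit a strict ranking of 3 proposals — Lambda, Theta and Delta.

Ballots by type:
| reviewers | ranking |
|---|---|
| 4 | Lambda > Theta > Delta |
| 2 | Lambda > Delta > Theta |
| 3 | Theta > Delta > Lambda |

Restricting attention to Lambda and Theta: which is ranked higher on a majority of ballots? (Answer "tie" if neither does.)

Lambda

Ballots ranking Lambda above Theta: 4 + 2 = 6.
Ballots ranking Theta above Lambda: 9 − 6 = 3.
Lambda wins the head-to-head 6–3.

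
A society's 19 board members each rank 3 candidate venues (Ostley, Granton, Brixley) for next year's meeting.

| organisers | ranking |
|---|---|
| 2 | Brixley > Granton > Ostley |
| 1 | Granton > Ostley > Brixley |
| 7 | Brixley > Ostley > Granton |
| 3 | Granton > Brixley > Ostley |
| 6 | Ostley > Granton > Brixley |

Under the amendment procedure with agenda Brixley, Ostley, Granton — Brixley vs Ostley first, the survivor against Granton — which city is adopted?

Round 1: Brixley vs Ostley — 12–7, Brixley advances.
Round 2: Brixley vs Granton — 9–10, Granton advances.
The agenda winner is Granton.

Granton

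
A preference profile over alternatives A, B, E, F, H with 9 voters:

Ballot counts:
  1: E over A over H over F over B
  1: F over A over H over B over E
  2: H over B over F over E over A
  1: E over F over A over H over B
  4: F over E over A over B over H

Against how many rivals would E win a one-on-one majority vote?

3

E against each rival (9 voters):
E vs A: E, 8–1.
E vs B: E, 6–3.
E vs F: E is ranked higher on 1+1 = 2 ballots, F on 7. F wins 7–2.
E vs H: 1+1+4 = 6 for E, 3 for H — E by 6–3.
E beats A, B, H; loses to F — 3 pairwise wins.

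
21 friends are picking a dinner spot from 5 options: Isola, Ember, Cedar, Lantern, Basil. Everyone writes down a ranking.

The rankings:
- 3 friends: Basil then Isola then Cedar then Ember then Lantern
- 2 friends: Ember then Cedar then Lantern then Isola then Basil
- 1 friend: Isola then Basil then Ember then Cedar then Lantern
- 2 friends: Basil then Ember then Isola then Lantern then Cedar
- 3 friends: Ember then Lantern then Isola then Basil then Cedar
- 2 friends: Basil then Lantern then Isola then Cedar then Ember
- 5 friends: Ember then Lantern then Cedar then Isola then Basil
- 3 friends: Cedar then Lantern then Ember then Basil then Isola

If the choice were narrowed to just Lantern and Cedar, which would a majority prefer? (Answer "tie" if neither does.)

Lantern

Ballots ranking Lantern above Cedar: 2 + 3 + 2 + 5 = 12.
Ballots ranking Cedar above Lantern: 21 − 12 = 9.
Lantern wins the head-to-head 12–9.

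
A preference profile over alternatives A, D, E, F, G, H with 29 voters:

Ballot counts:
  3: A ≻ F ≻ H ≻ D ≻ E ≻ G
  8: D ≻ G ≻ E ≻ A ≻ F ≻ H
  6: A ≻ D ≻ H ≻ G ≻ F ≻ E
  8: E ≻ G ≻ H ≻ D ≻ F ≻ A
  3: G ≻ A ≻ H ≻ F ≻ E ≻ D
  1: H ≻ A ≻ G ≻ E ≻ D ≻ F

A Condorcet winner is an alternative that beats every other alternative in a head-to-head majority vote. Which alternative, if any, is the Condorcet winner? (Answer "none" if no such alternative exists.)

none

Check each pair by majority over 29 ballots:
A vs D: D wins 16–13.
A vs E: E, 16–13.
A vs F: A, 21–8.
A–G: G 19–10.
A vs H: A wins 20–9.
D vs E: D, 17–12.
D–F: D 23–6.
D vs G: D, 17–12.
D vs H: H wins 15–14.
E–F: E 17–12.
E–G: G 18–11.
E vs H: E wins 16–13.
F vs G: G, 26–3.
F vs H: H wins 18–11.
G–H: G 19–10.
Every alternative loses at least once (A loses to D; D loses to H; E loses to D; F loses to A; G loses to D; H loses to A). The majority relation contains the cycle A → H → D → A, so there is no Condorcet winner.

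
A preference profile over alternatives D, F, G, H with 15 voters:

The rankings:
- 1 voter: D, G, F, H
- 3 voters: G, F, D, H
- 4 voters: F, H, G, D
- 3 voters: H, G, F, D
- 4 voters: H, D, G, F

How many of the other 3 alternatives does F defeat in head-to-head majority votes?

2

F against each rival (15 voters):
F vs D: F wins 10–5.
F vs G: G, 11–4.
F vs H: F, 8–7.
F beats D, H; loses to G — 2 pairwise wins.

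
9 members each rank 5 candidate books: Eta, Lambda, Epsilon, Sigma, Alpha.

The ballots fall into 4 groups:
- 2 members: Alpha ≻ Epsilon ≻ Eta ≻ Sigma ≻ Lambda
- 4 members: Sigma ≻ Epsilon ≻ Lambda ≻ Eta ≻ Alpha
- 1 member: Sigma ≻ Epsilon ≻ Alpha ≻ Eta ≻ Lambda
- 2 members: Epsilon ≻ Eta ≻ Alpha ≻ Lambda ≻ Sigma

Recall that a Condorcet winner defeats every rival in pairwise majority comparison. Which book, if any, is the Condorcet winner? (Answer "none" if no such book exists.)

Sigma

Check each pair by majority over 9 ballots:
Eta vs Lambda: Eta preferred on 2+1+2 = 5 ballots; Eta wins 5–4.
Eta vs Epsilon: 0 to 9, Epsilon.
Eta vs Sigma: 4 to 5, Sigma.
Eta vs Alpha: 6 to 3, Eta.
Lambda vs Epsilon: 0 to 9, Epsilon.
Lambda vs Sigma: 2 for Lambda, 7 for Sigma — Sigma by 7–2.
Lambda vs Alpha: 4 to 5, Alpha.
Epsilon vs Sigma: Epsilon is ranked higher on 2+2 = 4 ballots, Sigma on 5. Sigma wins 5–4.
Epsilon vs Alpha: 4+1+2 = 7 for Epsilon, 2 for Alpha — Epsilon by 7–2.
Sigma vs Alpha: Sigma is ranked higher on 4+1 = 5 ballots, Alpha on 4. Sigma wins 5–4.
Sigma defeats every rival head-to-head and is the Condorcet winner.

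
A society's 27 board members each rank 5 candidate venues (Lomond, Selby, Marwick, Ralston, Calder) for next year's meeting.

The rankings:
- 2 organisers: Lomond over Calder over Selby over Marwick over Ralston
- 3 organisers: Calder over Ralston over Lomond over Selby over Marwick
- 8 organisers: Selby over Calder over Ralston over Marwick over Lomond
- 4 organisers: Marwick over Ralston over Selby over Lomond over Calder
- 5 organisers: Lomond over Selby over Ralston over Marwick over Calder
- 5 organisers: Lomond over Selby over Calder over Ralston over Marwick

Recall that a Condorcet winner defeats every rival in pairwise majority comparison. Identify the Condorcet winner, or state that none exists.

none

Head-to-head results (27 organisers):
Lomond–Selby: Lomond 15–12.
Lomond vs Marwick: Lomond preferred on 2+3+5+5 = 15 ballots; Lomond wins 15–12.
Lomond vs Ralston: Ralston, 15–12.
Lomond–Calder: Lomond 16–11.
Selby vs Marwick: Selby wins 23–4.
Selby vs Ralston: Selby, 20–7.
Selby vs Calder: 8+4+5+5 = 22 for Selby, 5 for Calder — Selby by 22–5.
Marwick–Ralston: Ralston 21–6.
Marwick vs Calder: Marwick is ranked higher on 4+5 = 9 ballots, Calder on 18. Calder wins 18–9.
Ralston vs Calder: 9 to 18, Calder.
Every city loses at least once (Lomond loses to Ralston; Selby loses to Lomond; Marwick loses to Lomond; Ralston loses to Selby; Calder loses to Lomond). The majority relation contains the cycle Lomond beats Selby beats Ralston beats Lomond, so there is no Condorcet winner.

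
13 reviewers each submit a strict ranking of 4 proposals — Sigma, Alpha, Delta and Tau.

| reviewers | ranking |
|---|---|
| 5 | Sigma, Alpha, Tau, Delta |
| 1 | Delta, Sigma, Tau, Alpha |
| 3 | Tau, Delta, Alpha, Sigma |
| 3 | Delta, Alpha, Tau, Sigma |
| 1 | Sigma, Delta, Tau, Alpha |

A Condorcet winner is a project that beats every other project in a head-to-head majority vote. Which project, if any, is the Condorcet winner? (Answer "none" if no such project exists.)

Pairwise majorities:
Sigma–Alpha: Sigma 7–6.
Sigma vs Delta: Delta, 7–6.
Sigma vs Tau: Sigma wins 7–6.
Alpha vs Delta: Delta wins 8–5.
Alpha vs Tau: Alpha wins 8–5.
Delta vs Tau: Tau, 8–5.
No project is unbeaten: Sigma loses to Delta; Alpha loses to Sigma; Delta loses to Tau; Tau loses to Sigma. In particular Sigma → Tau → Delta → Sigma is a majority cycle — no Condorcet winner exists.

none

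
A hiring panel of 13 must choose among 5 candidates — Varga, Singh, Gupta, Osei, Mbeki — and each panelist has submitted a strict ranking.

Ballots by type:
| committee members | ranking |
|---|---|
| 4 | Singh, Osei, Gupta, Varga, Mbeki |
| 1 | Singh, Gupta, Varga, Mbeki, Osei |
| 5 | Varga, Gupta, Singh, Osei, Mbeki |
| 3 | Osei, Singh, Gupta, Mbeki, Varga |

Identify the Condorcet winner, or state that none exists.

Singh

Pairwise majorities:
Varga vs Singh: Singh, 8–5.
Varga vs Gupta: Gupta wins 8–5.
Varga vs Osei: Osei wins 7–6.
Varga vs Mbeki: Varga, 10–3.
Singh vs Gupta: Singh wins 8–5.
Singh vs Osei: Singh wins 10–3.
Singh–Mbeki: Singh 13–0.
Gupta–Osei: Osei 7–6.
Gupta–Mbeki: Gupta 13–0.
Osei–Mbeki: Osei 12–1.
Only Singh has no losses; Singh is the Condorcet winner.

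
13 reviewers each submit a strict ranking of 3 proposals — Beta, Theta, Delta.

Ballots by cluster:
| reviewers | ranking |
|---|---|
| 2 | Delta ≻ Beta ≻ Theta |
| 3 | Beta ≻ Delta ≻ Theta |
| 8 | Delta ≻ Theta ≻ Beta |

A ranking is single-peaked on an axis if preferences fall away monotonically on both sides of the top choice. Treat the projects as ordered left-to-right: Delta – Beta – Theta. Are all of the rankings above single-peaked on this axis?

Axis positions: Delta=1, Beta=2, Theta=3.
Cluster 1 (peak Delta at position 1): ranking walks positions 1-2-3, expanding outward from the peak — single-peaked.
Cluster 2 (peak Beta at position 2): ranking walks positions 2-1-3, expanding outward from the peak — single-peaked.
Cluster 3: ranking walks positions 1-3-2; Theta is ranked above Beta even though Beta lies between Theta and the peak Delta on the axis — preferences dip and rise again. Not single-peaked.
Cluster 3 violates single-peakedness, so the profile is not single-peaked on this axis.

no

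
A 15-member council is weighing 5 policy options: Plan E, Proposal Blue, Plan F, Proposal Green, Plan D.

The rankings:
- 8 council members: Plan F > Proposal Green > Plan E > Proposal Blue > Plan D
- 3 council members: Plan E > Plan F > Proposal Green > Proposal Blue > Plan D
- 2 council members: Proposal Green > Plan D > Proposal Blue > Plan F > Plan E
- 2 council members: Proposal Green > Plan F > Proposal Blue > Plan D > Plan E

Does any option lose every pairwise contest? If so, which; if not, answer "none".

Plan D

Head-to-head results (15 council members):
Plan E vs Proposal Blue: Plan E wins 11–4.
Plan E vs Plan F: 3 to 12, Plan F.
Plan E vs Proposal Green: 3 for Plan E, 12 for Proposal Green — Proposal Green by 12–3.
Plan E vs Plan D: Plan E, 11–4.
Proposal Blue vs Plan F: Plan F, 13–2.
Proposal Blue–Proposal Green: Proposal Green 15–0.
Proposal Blue vs Plan D: Proposal Blue preferred on 8+3+2 = 13 ballots; Proposal Blue wins 13–2.
Plan F vs Proposal Green: Plan F preferred on 8+3 = 11 ballots; Plan F wins 11–4.
Plan F vs Plan D: Plan F wins 13–2.
Proposal Green–Plan D: Proposal Green 15–0.
Plan D loses to every other option — it is the Condorcet loser.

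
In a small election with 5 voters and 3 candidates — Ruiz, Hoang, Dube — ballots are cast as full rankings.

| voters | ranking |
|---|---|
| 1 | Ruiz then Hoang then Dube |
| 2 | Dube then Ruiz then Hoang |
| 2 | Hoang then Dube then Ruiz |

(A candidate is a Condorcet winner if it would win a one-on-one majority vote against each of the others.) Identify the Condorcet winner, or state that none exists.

none

Head-to-head results (5 voters):
Ruiz vs Hoang: 3 to 2, Ruiz.
Ruiz vs Dube: 1 for Ruiz, 4 for Dube — Dube by 4–1.
Hoang vs Dube: 1+2 = 3 for Hoang, 2 for Dube — Hoang by 3–2.
Every candidate loses at least once (Ruiz loses to Dube; Hoang loses to Ruiz; Dube loses to Hoang). The majority relation contains the cycle Ruiz > Hoang > Dube > Ruiz, so there is no Condorcet winner.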